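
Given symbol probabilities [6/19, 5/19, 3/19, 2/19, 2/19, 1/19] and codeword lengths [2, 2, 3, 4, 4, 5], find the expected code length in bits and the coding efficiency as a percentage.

Average length L = Σ p_i × l_i = 2.7368 bits
Entropy H = 2.3598 bits
Efficiency η = H/L × 100% = 86.22%


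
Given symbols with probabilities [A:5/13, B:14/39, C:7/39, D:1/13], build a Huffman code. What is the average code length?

Huffman tree construction:
Combine smallest probabilities repeatedly
Resulting codes:
  A: 0 (length 1)
  B: 11 (length 2)
  C: 101 (length 3)
  D: 100 (length 3)
Average length = Σ p(s) × length(s) = 1.8718 bits


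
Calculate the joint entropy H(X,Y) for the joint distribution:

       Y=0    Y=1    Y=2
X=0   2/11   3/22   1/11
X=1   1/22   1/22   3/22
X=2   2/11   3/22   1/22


H(X,Y) = -Σ p(x,y) log₂ p(x,y)
  p(0,0)=2/11: -0.1818 × log₂(0.1818) = 0.4472
  p(0,1)=3/22: -0.1364 × log₂(0.1364) = 0.3920
  p(0,2)=1/11: -0.0909 × log₂(0.0909) = 0.3145
  p(1,0)=1/22: -0.0455 × log₂(0.0455) = 0.2027
  p(1,1)=1/22: -0.0455 × log₂(0.0455) = 0.2027
  p(1,2)=3/22: -0.1364 × log₂(0.1364) = 0.3920
  p(2,0)=2/11: -0.1818 × log₂(0.1818) = 0.4472
  p(2,1)=3/22: -0.1364 × log₂(0.1364) = 0.3920
  p(2,2)=1/22: -0.0455 × log₂(0.0455) = 0.2027
H(X,Y) = 2.9929 bits


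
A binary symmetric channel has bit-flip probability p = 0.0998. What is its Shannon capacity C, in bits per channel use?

For BSC with error probability p:
C = 1 - H(p) where H(p) is binary entropy
H(0.0998) = -0.0998 × log₂(0.0998) - 0.9002 × log₂(0.9002)
H(p) = 0.4684
C = 1 - 0.4684 = 0.5316 bits/use


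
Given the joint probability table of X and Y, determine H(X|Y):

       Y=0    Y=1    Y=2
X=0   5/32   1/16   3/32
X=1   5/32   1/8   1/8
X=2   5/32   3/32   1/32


H(X|Y) = Σ_y p(y) H(X|Y=y)
  p(Y=0) = 15/32, H(X|Y=0) = 1.5850
  p(Y=1) = 9/32, H(X|Y=1) = 1.5305
  p(Y=2) = 1/4, H(X|Y=2) = 1.4056
H(X|Y) = 0.4688×1.5850 + 0.2812×1.5305 + 0.2500×1.4056 = 1.5248 bits


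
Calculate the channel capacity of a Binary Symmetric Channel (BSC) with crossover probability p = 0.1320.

For BSC with error probability p:
C = 1 - H(p) where H(p) is binary entropy
H(0.1320) = -0.1320 × log₂(0.1320) - 0.8680 × log₂(0.8680)
H(p) = 0.5629
C = 1 - 0.5629 = 0.4371 bits/use


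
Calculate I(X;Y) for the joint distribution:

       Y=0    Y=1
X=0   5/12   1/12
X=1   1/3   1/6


H(X) = 1.0000, H(Y) = 0.8113, H(X,Y) = 1.7842
I(X;Y) = H(X) + H(Y) - H(X,Y) = 0.0271 bits


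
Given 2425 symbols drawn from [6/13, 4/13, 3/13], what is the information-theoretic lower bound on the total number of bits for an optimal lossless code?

Entropy H = 1.5262 bits/symbol
Minimum bits = H × n = 1.5262 × 2425
= 3701.12 bits


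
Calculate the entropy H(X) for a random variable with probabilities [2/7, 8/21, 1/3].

H(X) = -Σ p(x) log₂ p(x)
  -2/7 × log₂(2/7) = 0.5164
  -8/21 × log₂(8/21) = 0.5304
  -1/3 × log₂(1/3) = 0.5283
H(X) = 1.5751 bits


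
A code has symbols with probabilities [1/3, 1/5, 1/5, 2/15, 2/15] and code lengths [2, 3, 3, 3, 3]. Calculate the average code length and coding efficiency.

Average length L = Σ p_i × l_i = 2.6667 bits
Entropy H = 2.2323 bits
Efficiency η = H/L × 100% = 83.71%


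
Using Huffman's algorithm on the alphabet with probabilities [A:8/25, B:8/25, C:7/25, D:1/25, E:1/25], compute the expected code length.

Huffman tree construction:
Combine smallest probabilities repeatedly
Resulting codes:
  A: 10 (length 2)
  B: 11 (length 2)
  C: 01 (length 2)
  D: 000 (length 3)
  E: 001 (length 3)
Average length = Σ p(s) × length(s) = 2.0800 bits


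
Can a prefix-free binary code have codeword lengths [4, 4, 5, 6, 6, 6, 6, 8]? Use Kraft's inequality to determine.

Kraft inequality: Σ 2^(-l_i) ≤ 1 for prefix-free code
Calculating: 2^(-4) + 2^(-4) + 2^(-5) + 2^(-6) + 2^(-6) + 2^(-6) + 2^(-6) + 2^(-8)
= 0.0625 + 0.0625 + 0.03125 + 0.015625 + 0.015625 + 0.015625 + 0.015625 + 0.00390625
= 0.2227
Since 0.2227 ≤ 1, prefix-free code exists


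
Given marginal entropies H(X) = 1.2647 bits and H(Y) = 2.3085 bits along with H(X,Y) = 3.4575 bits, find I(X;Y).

I(X;Y) = H(X) + H(Y) - H(X,Y)
I(X;Y) = 1.2647 + 2.3085 - 3.4575 = 0.1157 bits


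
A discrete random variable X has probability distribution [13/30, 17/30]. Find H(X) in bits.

H(X) = -Σ p(x) log₂ p(x)
  -13/30 × log₂(13/30) = 0.5228
  -17/30 × log₂(17/30) = 0.4643
H(X) = 0.9871 bits


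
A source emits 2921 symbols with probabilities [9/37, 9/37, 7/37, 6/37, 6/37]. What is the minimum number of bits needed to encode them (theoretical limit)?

Entropy H = 2.2978 bits/symbol
Minimum bits = H × n = 2.2978 × 2921
= 6711.99 bits


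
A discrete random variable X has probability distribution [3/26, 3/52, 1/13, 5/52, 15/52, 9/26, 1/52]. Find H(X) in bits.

H(X) = -Σ p(x) log₂ p(x)
  -3/26 × log₂(3/26) = 0.3595
  -3/52 × log₂(3/52) = 0.2374
  -1/13 × log₂(1/13) = 0.2846
  -5/52 × log₂(5/52) = 0.3249
  -15/52 × log₂(15/52) = 0.5174
  -9/26 × log₂(9/26) = 0.5298
  -1/52 × log₂(1/52) = 0.1096
H(X) = 2.3632 bits


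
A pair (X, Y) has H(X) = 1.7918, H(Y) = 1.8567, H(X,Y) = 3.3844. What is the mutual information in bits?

I(X;Y) = H(X) + H(Y) - H(X,Y)
I(X;Y) = 1.7918 + 1.8567 - 3.3844 = 0.2641 bits


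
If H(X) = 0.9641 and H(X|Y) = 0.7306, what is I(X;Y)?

I(X;Y) = H(X) - H(X|Y)
I(X;Y) = 0.9641 - 0.7306 = 0.2335 bits


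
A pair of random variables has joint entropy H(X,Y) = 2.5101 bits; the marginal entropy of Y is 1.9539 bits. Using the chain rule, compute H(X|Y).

Chain rule: H(X,Y) = H(X|Y) + H(Y)
H(X|Y) = H(X,Y) - H(Y) = 2.5101 - 1.9539 = 0.5562 bits


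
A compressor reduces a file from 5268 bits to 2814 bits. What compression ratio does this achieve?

Compression ratio = Original / Compressed
= 5268 / 2814 = 1.87:1


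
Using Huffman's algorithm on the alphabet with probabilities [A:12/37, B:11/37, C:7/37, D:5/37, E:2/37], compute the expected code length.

Huffman tree construction:
Combine smallest probabilities repeatedly
Resulting codes:
  A: 11 (length 2)
  B: 10 (length 2)
  C: 00 (length 2)
  D: 011 (length 3)
  E: 010 (length 3)
Average length = Σ p(s) × length(s) = 2.1892 bits


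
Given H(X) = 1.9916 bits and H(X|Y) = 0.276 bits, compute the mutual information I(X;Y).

I(X;Y) = H(X) - H(X|Y)
I(X;Y) = 1.9916 - 0.276 = 1.7156 bits


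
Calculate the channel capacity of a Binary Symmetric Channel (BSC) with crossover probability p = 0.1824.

For BSC with error probability p:
C = 1 - H(p) where H(p) is binary entropy
H(0.1824) = -0.1824 × log₂(0.1824) - 0.8176 × log₂(0.8176)
H(p) = 0.6853
C = 1 - 0.6853 = 0.3147 bits/use


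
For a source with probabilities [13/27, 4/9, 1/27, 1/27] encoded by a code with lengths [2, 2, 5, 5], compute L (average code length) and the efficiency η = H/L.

Average length L = Σ p_i × l_i = 2.2222 bits
Entropy H = 1.3799 bits
Efficiency η = H/L × 100% = 62.09%


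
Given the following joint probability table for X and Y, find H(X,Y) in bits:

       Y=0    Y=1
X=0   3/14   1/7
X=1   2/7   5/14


H(X,Y) = -Σ p(x,y) log₂ p(x,y)
  p(0,0)=3/14: -0.2143 × log₂(0.2143) = 0.4762
  p(0,1)=1/7: -0.1429 × log₂(0.1429) = 0.4011
  p(1,0)=2/7: -0.2857 × log₂(0.2857) = 0.5164
  p(1,1)=5/14: -0.3571 × log₂(0.3571) = 0.5305
H(X,Y) = 1.9242 bits


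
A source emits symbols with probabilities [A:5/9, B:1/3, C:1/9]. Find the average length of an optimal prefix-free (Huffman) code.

Huffman tree construction:
Combine smallest probabilities repeatedly
Resulting codes:
  A: 1 (length 1)
  B: 01 (length 2)
  C: 00 (length 2)
Average length = Σ p(s) × length(s) = 1.4444 bits


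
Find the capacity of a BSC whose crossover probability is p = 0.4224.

For BSC with error probability p:
C = 1 - H(p) where H(p) is binary entropy
H(0.4224) = -0.4224 × log₂(0.4224) - 0.5776 × log₂(0.5776)
H(p) = 0.9826
C = 1 - 0.9826 = 0.0174 bits/use


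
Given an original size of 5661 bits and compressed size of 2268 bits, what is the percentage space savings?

Space savings = (1 - Compressed/Original) × 100%
= (1 - 2268/5661) × 100%
= 59.94%


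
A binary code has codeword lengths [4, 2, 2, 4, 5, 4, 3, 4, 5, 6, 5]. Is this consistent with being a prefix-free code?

Kraft inequality: Σ 2^(-l_i) ≤ 1 for prefix-free code
Calculating: 2^(-4) + 2^(-2) + 2^(-2) + 2^(-4) + 2^(-5) + 2^(-4) + 2^(-3) + 2^(-4) + 2^(-5) + 2^(-6) + 2^(-5)
= 0.0625 + 0.25 + 0.25 + 0.0625 + 0.03125 + 0.0625 + 0.125 + 0.0625 + 0.03125 + 0.015625 + 0.03125
= 0.9844
Since 0.9844 ≤ 1, prefix-free code exists


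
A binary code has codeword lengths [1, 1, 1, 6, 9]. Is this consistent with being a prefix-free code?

Kraft inequality: Σ 2^(-l_i) ≤ 1 for prefix-free code
Calculating: 2^(-1) + 2^(-1) + 2^(-1) + 2^(-6) + 2^(-9)
= 0.5 + 0.5 + 0.5 + 0.015625 + 0.001953125
= 1.5176
Since 1.5176 > 1, prefix-free code does not exist


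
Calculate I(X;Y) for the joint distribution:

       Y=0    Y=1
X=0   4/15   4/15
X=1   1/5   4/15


H(X) = 0.9968, H(Y) = 0.9968, H(X,Y) = 1.9899
I(X;Y) = H(X) + H(Y) - H(X,Y) = 0.0037 bits


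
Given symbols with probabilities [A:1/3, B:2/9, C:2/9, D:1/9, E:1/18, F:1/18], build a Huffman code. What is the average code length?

Huffman tree construction:
Combine smallest probabilities repeatedly
Resulting codes:
  A: 11 (length 2)
  B: 00 (length 2)
  C: 01 (length 2)
  D: 100 (length 3)
  E: 1010 (length 4)
  F: 1011 (length 4)
Average length = Σ p(s) × length(s) = 2.3333 bits


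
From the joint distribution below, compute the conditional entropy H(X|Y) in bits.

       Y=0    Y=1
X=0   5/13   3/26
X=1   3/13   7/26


H(X|Y) = Σ_y p(y) H(X|Y=y)
  p(Y=0) = 8/13, H(X|Y=0) = 0.9544
  p(Y=1) = 5/13, H(X|Y=1) = 0.8813
H(X|Y) = 0.6154×0.9544 + 0.3846×0.8813 = 0.9263 bits


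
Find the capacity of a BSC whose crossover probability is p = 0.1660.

For BSC with error probability p:
C = 1 - H(p) where H(p) is binary entropy
H(0.1660) = -0.1660 × log₂(0.1660) - 0.8340 × log₂(0.8340)
H(p) = 0.6485
C = 1 - 0.6485 = 0.3515 bits/use


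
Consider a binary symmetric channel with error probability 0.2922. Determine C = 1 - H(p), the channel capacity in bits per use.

For BSC with error probability p:
C = 1 - H(p) where H(p) is binary entropy
H(0.2922) = -0.2922 × log₂(0.2922) - 0.7078 × log₂(0.7078)
H(p) = 0.8715
C = 1 - 0.8715 = 0.1285 bits/use


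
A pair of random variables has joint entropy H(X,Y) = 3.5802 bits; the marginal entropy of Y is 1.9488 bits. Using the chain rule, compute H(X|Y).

Chain rule: H(X,Y) = H(X|Y) + H(Y)
H(X|Y) = H(X,Y) - H(Y) = 3.5802 - 1.9488 = 1.6314 bits


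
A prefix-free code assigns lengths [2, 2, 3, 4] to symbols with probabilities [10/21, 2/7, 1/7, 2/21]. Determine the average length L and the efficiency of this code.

Average length L = Σ p_i × l_i = 2.3333 bits
Entropy H = 1.7502 bits
Efficiency η = H/L × 100% = 75.01%


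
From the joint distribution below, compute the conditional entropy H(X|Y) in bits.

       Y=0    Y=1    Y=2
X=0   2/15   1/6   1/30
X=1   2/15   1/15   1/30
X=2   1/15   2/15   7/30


H(X|Y) = Σ_y p(y) H(X|Y=y)
  p(Y=0) = 1/3, H(X|Y=0) = 1.5219
  p(Y=1) = 11/30, H(X|Y=1) = 1.4949
  p(Y=2) = 3/10, H(X|Y=2) = 0.9864
H(X|Y) = 0.3333×1.5219 + 0.3667×1.4949 + 0.3000×0.9864 = 1.3514 bits


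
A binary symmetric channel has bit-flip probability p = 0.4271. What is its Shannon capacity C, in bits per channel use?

For BSC with error probability p:
C = 1 - H(p) where H(p) is binary entropy
H(0.4271) = -0.4271 × log₂(0.4271) - 0.5729 × log₂(0.5729)
H(p) = 0.9846
C = 1 - 0.9846 = 0.0154 bits/use


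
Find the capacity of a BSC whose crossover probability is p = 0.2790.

For BSC with error probability p:
C = 1 - H(p) where H(p) is binary entropy
H(0.2790) = -0.2790 × log₂(0.2790) - 0.7210 × log₂(0.7210)
H(p) = 0.8541
C = 1 - 0.8541 = 0.1459 bits/use


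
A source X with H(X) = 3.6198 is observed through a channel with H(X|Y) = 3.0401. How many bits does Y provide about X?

I(X;Y) = H(X) - H(X|Y)
I(X;Y) = 3.6198 - 3.0401 = 0.5797 bits


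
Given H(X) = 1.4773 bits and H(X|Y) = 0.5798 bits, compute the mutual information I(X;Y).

I(X;Y) = H(X) - H(X|Y)
I(X;Y) = 1.4773 - 0.5798 = 0.8975 bits


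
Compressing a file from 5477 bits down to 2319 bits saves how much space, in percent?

Space savings = (1 - Compressed/Original) × 100%
= (1 - 2319/5477) × 100%
= 57.66%


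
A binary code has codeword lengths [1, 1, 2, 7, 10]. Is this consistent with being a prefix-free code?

Kraft inequality: Σ 2^(-l_i) ≤ 1 for prefix-free code
Calculating: 2^(-1) + 2^(-1) + 2^(-2) + 2^(-7) + 2^(-10)
= 0.5 + 0.5 + 0.25 + 0.0078125 + 0.0009765625
= 1.2588
Since 1.2588 > 1, prefix-free code does not exist


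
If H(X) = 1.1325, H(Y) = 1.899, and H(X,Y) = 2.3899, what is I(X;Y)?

I(X;Y) = H(X) + H(Y) - H(X,Y)
I(X;Y) = 1.1325 + 1.899 - 2.3899 = 0.6416 bits


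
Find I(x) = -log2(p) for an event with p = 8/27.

Information content I(x) = -log₂(p(x))
I = -log₂(8/27) = -log₂(0.2963)
I = 1.7549 bits


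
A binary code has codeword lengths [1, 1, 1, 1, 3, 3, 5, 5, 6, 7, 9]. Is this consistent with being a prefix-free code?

Kraft inequality: Σ 2^(-l_i) ≤ 1 for prefix-free code
Calculating: 2^(-1) + 2^(-1) + 2^(-1) + 2^(-1) + 2^(-3) + 2^(-3) + 2^(-5) + 2^(-5) + 2^(-6) + 2^(-7) + 2^(-9)
= 0.5 + 0.5 + 0.5 + 0.5 + 0.125 + 0.125 + 0.03125 + 0.03125 + 0.015625 + 0.0078125 + 0.001953125
= 2.3379
Since 2.3379 > 1, prefix-free code does not exist


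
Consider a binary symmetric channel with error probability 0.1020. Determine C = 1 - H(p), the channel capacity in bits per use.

For BSC with error probability p:
C = 1 - H(p) where H(p) is binary entropy
H(0.1020) = -0.1020 × log₂(0.1020) - 0.8980 × log₂(0.8980)
H(p) = 0.4753
C = 1 - 0.4753 = 0.5247 bits/use


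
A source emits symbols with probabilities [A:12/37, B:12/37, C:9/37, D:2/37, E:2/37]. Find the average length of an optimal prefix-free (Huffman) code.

Huffman tree construction:
Combine smallest probabilities repeatedly
Resulting codes:
  A: 10 (length 2)
  B: 11 (length 2)
  C: 01 (length 2)
  D: 000 (length 3)
  E: 001 (length 3)
Average length = Σ p(s) × length(s) = 2.1081 bits


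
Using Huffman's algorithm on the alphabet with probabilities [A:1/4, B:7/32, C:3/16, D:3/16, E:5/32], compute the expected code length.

Huffman tree construction:
Combine smallest probabilities repeatedly
Resulting codes:
  A: 10 (length 2)
  B: 01 (length 2)
  C: 111 (length 3)
  D: 00 (length 2)
  E: 110 (length 3)
Average length = Σ p(s) × length(s) = 2.3438 bits


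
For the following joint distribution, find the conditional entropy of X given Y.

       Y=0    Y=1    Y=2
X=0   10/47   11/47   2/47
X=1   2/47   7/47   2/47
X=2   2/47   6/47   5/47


H(X|Y) = Σ_y p(y) H(X|Y=y)
  p(Y=0) = 14/47, H(X|Y=0) = 1.1488
  p(Y=1) = 24/47, H(X|Y=1) = 1.5343
  p(Y=2) = 9/47, H(X|Y=2) = 1.4355
H(X|Y) = 0.2979×1.1488 + 0.5106×1.5343 + 0.1915×1.4355 = 1.4006 bits


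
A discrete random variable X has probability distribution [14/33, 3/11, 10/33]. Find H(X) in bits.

H(X) = -Σ p(x) log₂ p(x)
  -14/33 × log₂(14/33) = 0.5248
  -3/11 × log₂(3/11) = 0.5112
  -10/33 × log₂(10/33) = 0.5220
H(X) = 1.5580 bits


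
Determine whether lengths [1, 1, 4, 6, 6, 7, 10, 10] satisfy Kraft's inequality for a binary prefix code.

Kraft inequality: Σ 2^(-l_i) ≤ 1 for prefix-free code
Calculating: 2^(-1) + 2^(-1) + 2^(-4) + 2^(-6) + 2^(-6) + 2^(-7) + 2^(-10) + 2^(-10)
= 0.5 + 0.5 + 0.0625 + 0.015625 + 0.015625 + 0.0078125 + 0.0009765625 + 0.0009765625
= 1.1035
Since 1.1035 > 1, prefix-free code does not exist


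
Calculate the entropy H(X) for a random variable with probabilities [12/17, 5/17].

H(X) = -Σ p(x) log₂ p(x)
  -12/17 × log₂(12/17) = 0.3547
  -5/17 × log₂(5/17) = 0.5193
H(X) = 0.8740 bits


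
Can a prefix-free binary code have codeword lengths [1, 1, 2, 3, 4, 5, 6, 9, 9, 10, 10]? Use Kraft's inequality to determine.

Kraft inequality: Σ 2^(-l_i) ≤ 1 for prefix-free code
Calculating: 2^(-1) + 2^(-1) + 2^(-2) + 2^(-3) + 2^(-4) + 2^(-5) + 2^(-6) + 2^(-9) + 2^(-9) + 2^(-10) + 2^(-10)
= 0.5 + 0.5 + 0.25 + 0.125 + 0.0625 + 0.03125 + 0.015625 + 0.001953125 + 0.001953125 + 0.0009765625 + 0.0009765625
= 1.4902
Since 1.4902 > 1, prefix-free code does not exist


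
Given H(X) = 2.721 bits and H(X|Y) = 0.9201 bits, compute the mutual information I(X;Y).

I(X;Y) = H(X) - H(X|Y)
I(X;Y) = 2.721 - 0.9201 = 1.8009 bits


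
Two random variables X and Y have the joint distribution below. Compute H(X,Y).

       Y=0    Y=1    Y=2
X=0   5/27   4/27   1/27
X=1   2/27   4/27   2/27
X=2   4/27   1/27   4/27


H(X,Y) = -Σ p(x,y) log₂ p(x,y)
  p(0,0)=5/27: -0.1852 × log₂(0.1852) = 0.4505
  p(0,1)=4/27: -0.1481 × log₂(0.1481) = 0.4081
  p(0,2)=1/27: -0.0370 × log₂(0.0370) = 0.1761
  p(1,0)=2/27: -0.0741 × log₂(0.0741) = 0.2781
  p(1,1)=4/27: -0.1481 × log₂(0.1481) = 0.4081
  p(1,2)=2/27: -0.0741 × log₂(0.0741) = 0.2781
  p(2,0)=4/27: -0.1481 × log₂(0.1481) = 0.4081
  p(2,1)=1/27: -0.0370 × log₂(0.0370) = 0.1761
  p(2,2)=4/27: -0.1481 × log₂(0.1481) = 0.4081
H(X,Y) = 2.9916 bits


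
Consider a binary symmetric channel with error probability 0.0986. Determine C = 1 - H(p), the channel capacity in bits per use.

For BSC with error probability p:
C = 1 - H(p) where H(p) is binary entropy
H(0.0986) = -0.0986 × log₂(0.0986) - 0.9014 × log₂(0.9014)
H(p) = 0.4645
C = 1 - 0.4645 = 0.5355 bits/use


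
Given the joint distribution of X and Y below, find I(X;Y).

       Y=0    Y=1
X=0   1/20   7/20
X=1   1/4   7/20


H(X) = 0.9710, H(Y) = 0.8813, H(X,Y) = 1.7763
I(X;Y) = H(X) + H(Y) - H(X,Y) = 0.0759 bits


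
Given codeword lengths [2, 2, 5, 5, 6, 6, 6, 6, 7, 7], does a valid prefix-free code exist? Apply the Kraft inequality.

Kraft inequality: Σ 2^(-l_i) ≤ 1 for prefix-free code
Calculating: 2^(-2) + 2^(-2) + 2^(-5) + 2^(-5) + 2^(-6) + 2^(-6) + 2^(-6) + 2^(-6) + 2^(-7) + 2^(-7)
= 0.25 + 0.25 + 0.03125 + 0.03125 + 0.015625 + 0.015625 + 0.015625 + 0.015625 + 0.0078125 + 0.0078125
= 0.6406
Since 0.6406 ≤ 1, prefix-free code exists


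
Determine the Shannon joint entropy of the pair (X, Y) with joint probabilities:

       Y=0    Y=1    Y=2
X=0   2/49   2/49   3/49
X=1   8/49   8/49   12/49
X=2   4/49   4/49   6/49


H(X,Y) = -Σ p(x,y) log₂ p(x,y)
  p(0,0)=2/49: -0.0408 × log₂(0.0408) = 0.1884
  p(0,1)=2/49: -0.0408 × log₂(0.0408) = 0.1884
  p(0,2)=3/49: -0.0612 × log₂(0.0612) = 0.2467
  p(1,0)=8/49: -0.1633 × log₂(0.1633) = 0.4269
  p(1,1)=8/49: -0.1633 × log₂(0.1633) = 0.4269
  p(1,2)=12/49: -0.2449 × log₂(0.2449) = 0.4971
  p(2,0)=4/49: -0.0816 × log₂(0.0816) = 0.2951
  p(2,1)=4/49: -0.0816 × log₂(0.0816) = 0.2951
  p(2,2)=6/49: -0.1224 × log₂(0.1224) = 0.3710
H(X,Y) = 2.9354 bits


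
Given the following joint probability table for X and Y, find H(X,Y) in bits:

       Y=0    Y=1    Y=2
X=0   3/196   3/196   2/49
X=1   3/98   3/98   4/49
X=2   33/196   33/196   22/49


H(X,Y) = -Σ p(x,y) log₂ p(x,y)
  p(0,0)=3/196: -0.0153 × log₂(0.0153) = 0.0923
  p(0,1)=3/196: -0.0153 × log₂(0.0153) = 0.0923
  p(0,2)=2/49: -0.0408 × log₂(0.0408) = 0.1884
  p(1,0)=3/98: -0.0306 × log₂(0.0306) = 0.1540
  p(1,1)=3/98: -0.0306 × log₂(0.0306) = 0.1540
  p(1,2)=4/49: -0.0816 × log₂(0.0816) = 0.2951
  p(2,0)=33/196: -0.1684 × log₂(0.1684) = 0.4328
  p(2,1)=33/196: -0.1684 × log₂(0.1684) = 0.4328
  p(2,2)=22/49: -0.4490 × log₂(0.4490) = 0.5187
H(X,Y) = 2.3602 bits


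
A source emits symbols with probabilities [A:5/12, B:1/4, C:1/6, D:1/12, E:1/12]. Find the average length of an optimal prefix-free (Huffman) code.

Huffman tree construction:
Combine smallest probabilities repeatedly
Resulting codes:
  A: 0 (length 1)
  B: 10 (length 2)
  C: 110 (length 3)
  D: 1110 (length 4)
  E: 1111 (length 4)
Average length = Σ p(s) × length(s) = 2.0833 bits


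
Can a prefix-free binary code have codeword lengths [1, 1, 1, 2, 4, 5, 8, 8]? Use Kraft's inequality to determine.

Kraft inequality: Σ 2^(-l_i) ≤ 1 for prefix-free code
Calculating: 2^(-1) + 2^(-1) + 2^(-1) + 2^(-2) + 2^(-4) + 2^(-5) + 2^(-8) + 2^(-8)
= 0.5 + 0.5 + 0.5 + 0.25 + 0.0625 + 0.03125 + 0.00390625 + 0.00390625
= 1.8516
Since 1.8516 > 1, prefix-free code does not exist


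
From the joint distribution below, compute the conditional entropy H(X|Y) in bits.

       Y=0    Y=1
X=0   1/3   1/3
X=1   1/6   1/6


H(X|Y) = Σ_y p(y) H(X|Y=y)
  p(Y=0) = 1/2, H(X|Y=0) = 0.9183
  p(Y=1) = 1/2, H(X|Y=1) = 0.9183
H(X|Y) = 0.5000×0.9183 + 0.5000×0.9183 = 0.9183 bits


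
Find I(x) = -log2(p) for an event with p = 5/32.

Information content I(x) = -log₂(p(x))
I = -log₂(5/32) = -log₂(0.1562)
I = 2.6781 bits


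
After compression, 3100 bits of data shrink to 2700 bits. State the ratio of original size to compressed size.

Compression ratio = Original / Compressed
= 3100 / 2700 = 1.15:1


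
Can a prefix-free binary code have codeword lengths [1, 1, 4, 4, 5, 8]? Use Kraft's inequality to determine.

Kraft inequality: Σ 2^(-l_i) ≤ 1 for prefix-free code
Calculating: 2^(-1) + 2^(-1) + 2^(-4) + 2^(-4) + 2^(-5) + 2^(-8)
= 0.5 + 0.5 + 0.0625 + 0.0625 + 0.03125 + 0.00390625
= 1.1602
Since 1.1602 > 1, prefix-free code does not exist


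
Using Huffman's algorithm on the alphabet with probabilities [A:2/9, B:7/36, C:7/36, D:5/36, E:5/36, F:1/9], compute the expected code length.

Huffman tree construction:
Combine smallest probabilities repeatedly
Resulting codes:
  A: 01 (length 2)
  B: 111 (length 3)
  C: 00 (length 2)
  D: 101 (length 3)
  E: 110 (length 3)
  F: 100 (length 3)
Average length = Σ p(s) × length(s) = 2.5833 bits


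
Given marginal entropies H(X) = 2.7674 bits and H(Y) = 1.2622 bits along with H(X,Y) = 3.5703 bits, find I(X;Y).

I(X;Y) = H(X) + H(Y) - H(X,Y)
I(X;Y) = 2.7674 + 1.2622 - 3.5703 = 0.4593 bits


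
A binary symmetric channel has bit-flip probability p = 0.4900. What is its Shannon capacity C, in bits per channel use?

For BSC with error probability p:
C = 1 - H(p) where H(p) is binary entropy
H(0.4900) = -0.4900 × log₂(0.4900) - 0.5100 × log₂(0.5100)
H(p) = 0.9997
C = 1 - 0.9997 = 0.0003 bits/use


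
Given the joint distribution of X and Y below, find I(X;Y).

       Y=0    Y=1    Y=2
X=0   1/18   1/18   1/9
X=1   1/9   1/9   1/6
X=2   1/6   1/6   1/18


H(X) = 1.5420, H(Y) = 1.5850, H(X,Y) = 3.0441
I(X;Y) = H(X) + H(Y) - H(X,Y) = 0.0828 bits


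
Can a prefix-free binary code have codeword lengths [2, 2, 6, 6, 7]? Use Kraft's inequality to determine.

Kraft inequality: Σ 2^(-l_i) ≤ 1 for prefix-free code
Calculating: 2^(-2) + 2^(-2) + 2^(-6) + 2^(-6) + 2^(-7)
= 0.25 + 0.25 + 0.015625 + 0.015625 + 0.0078125
= 0.5391
Since 0.5391 ≤ 1, prefix-free code exists


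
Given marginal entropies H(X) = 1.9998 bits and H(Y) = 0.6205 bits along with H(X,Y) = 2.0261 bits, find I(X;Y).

I(X;Y) = H(X) + H(Y) - H(X,Y)
I(X;Y) = 1.9998 + 0.6205 - 2.0261 = 0.5942 bits


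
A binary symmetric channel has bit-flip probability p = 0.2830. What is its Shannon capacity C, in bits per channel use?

For BSC with error probability p:
C = 1 - H(p) where H(p) is binary entropy
H(0.2830) = -0.2830 × log₂(0.2830) - 0.7170 × log₂(0.7170)
H(p) = 0.8595
C = 1 - 0.8595 = 0.1405 bits/use


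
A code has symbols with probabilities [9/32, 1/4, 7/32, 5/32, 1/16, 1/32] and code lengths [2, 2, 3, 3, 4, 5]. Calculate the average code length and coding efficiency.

Average length L = Σ p_i × l_i = 2.5938 bits
Entropy H = 2.3190 bits
Efficiency η = H/L × 100% = 89.41%


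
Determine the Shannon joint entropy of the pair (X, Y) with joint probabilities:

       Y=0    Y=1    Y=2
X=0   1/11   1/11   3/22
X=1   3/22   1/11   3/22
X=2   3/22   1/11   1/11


H(X,Y) = -Σ p(x,y) log₂ p(x,y)
  p(0,0)=1/11: -0.0909 × log₂(0.0909) = 0.3145
  p(0,1)=1/11: -0.0909 × log₂(0.0909) = 0.3145
  p(0,2)=3/22: -0.1364 × log₂(0.1364) = 0.3920
  p(1,0)=3/22: -0.1364 × log₂(0.1364) = 0.3920
  p(1,1)=1/11: -0.0909 × log₂(0.0909) = 0.3145
  p(1,2)=3/22: -0.1364 × log₂(0.1364) = 0.3920
  p(2,0)=3/22: -0.1364 × log₂(0.1364) = 0.3920
  p(2,1)=1/11: -0.0909 × log₂(0.0909) = 0.3145
  p(2,2)=1/11: -0.0909 × log₂(0.0909) = 0.3145
H(X,Y) = 3.1404 bits


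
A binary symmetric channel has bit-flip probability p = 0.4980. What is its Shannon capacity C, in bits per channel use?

For BSC with error probability p:
C = 1 - H(p) where H(p) is binary entropy
H(0.4980) = -0.4980 × log₂(0.4980) - 0.5020 × log₂(0.5020)
H(p) = 1.0000
C = 1 - 1.0000 = 0.0000 bits/use


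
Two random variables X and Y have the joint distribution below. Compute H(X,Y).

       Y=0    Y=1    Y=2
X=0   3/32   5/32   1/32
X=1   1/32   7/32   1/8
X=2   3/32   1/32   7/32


H(X,Y) = -Σ p(x,y) log₂ p(x,y)
  p(0,0)=3/32: -0.0938 × log₂(0.0938) = 0.3202
  p(0,1)=5/32: -0.1562 × log₂(0.1562) = 0.4184
  p(0,2)=1/32: -0.0312 × log₂(0.0312) = 0.1562
  p(1,0)=1/32: -0.0312 × log₂(0.0312) = 0.1562
  p(1,1)=7/32: -0.2188 × log₂(0.2188) = 0.4796
  p(1,2)=1/8: -0.1250 × log₂(0.1250) = 0.3750
  p(2,0)=3/32: -0.0938 × log₂(0.0938) = 0.3202
  p(2,1)=1/32: -0.0312 × log₂(0.0312) = 0.1562
  p(2,2)=7/32: -0.2188 × log₂(0.2188) = 0.4796
H(X,Y) = 2.8618 bits


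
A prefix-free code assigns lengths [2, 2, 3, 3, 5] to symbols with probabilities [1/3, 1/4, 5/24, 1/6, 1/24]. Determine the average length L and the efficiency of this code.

Average length L = Σ p_i × l_i = 2.5000 bits
Entropy H = 2.1217 bits
Efficiency η = H/L × 100% = 84.87%


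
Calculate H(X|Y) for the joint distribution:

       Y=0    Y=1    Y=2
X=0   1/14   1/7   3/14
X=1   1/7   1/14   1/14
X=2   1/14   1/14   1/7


H(X|Y) = Σ_y p(y) H(X|Y=y)
  p(Y=0) = 2/7, H(X|Y=0) = 1.5000
  p(Y=1) = 2/7, H(X|Y=1) = 1.5000
  p(Y=2) = 3/7, H(X|Y=2) = 1.4591
H(X|Y) = 0.2857×1.5000 + 0.2857×1.5000 + 0.4286×1.4591 = 1.4825 bits


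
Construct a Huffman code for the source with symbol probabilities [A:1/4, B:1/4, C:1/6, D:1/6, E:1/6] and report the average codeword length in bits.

Huffman tree construction:
Combine smallest probabilities repeatedly
Resulting codes:
  A: 01 (length 2)
  B: 10 (length 2)
  C: 110 (length 3)
  D: 111 (length 3)
  E: 00 (length 2)
Average length = Σ p(s) × length(s) = 2.3333 bits


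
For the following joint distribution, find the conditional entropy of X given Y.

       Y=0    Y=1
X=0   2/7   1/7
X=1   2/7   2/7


H(X|Y) = Σ_y p(y) H(X|Y=y)
  p(Y=0) = 4/7, H(X|Y=0) = 1.0000
  p(Y=1) = 3/7, H(X|Y=1) = 0.9183
H(X|Y) = 0.5714×1.0000 + 0.4286×0.9183 = 0.9650 bits


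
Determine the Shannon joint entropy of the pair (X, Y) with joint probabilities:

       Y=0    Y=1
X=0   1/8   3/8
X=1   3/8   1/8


H(X,Y) = -Σ p(x,y) log₂ p(x,y)
  p(0,0)=1/8: -0.1250 × log₂(0.1250) = 0.3750
  p(0,1)=3/8: -0.3750 × log₂(0.3750) = 0.5306
  p(1,0)=3/8: -0.3750 × log₂(0.3750) = 0.5306
  p(1,1)=1/8: -0.1250 × log₂(0.1250) = 0.3750
H(X,Y) = 1.8113 bits


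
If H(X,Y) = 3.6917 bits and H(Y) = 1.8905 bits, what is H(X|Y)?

Chain rule: H(X,Y) = H(X|Y) + H(Y)
H(X|Y) = H(X,Y) - H(Y) = 3.6917 - 1.8905 = 1.8012 bits


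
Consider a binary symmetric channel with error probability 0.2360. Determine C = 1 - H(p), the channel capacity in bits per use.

For BSC with error probability p:
C = 1 - H(p) where H(p) is binary entropy
H(0.2360) = -0.2360 × log₂(0.2360) - 0.7640 × log₂(0.7640)
H(p) = 0.7883
C = 1 - 0.7883 = 0.2117 bits/use


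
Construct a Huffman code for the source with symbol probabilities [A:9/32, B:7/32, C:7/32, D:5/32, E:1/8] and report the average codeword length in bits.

Huffman tree construction:
Combine smallest probabilities repeatedly
Resulting codes:
  A: 10 (length 2)
  B: 00 (length 2)
  C: 01 (length 2)
  D: 111 (length 3)
  E: 110 (length 3)
Average length = Σ p(s) × length(s) = 2.2812 bits


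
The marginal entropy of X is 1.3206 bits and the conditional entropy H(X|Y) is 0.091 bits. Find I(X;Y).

I(X;Y) = H(X) - H(X|Y)
I(X;Y) = 1.3206 - 0.091 = 1.2296 bits


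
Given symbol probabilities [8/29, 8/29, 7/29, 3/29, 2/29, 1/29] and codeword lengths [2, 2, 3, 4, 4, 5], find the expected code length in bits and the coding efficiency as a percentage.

Average length L = Σ p_i × l_i = 2.6897 bits
Entropy H = 2.2922 bits
Efficiency η = H/L × 100% = 85.22%


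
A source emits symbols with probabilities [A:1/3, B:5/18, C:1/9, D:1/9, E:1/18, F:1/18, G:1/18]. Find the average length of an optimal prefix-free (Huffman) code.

Huffman tree construction:
Combine smallest probabilities repeatedly
Resulting codes:
  A: 11 (length 2)
  B: 10 (length 2)
  C: 001 (length 3)
  D: 010 (length 3)
  E: 0110 (length 4)
  F: 0111 (length 4)
  G: 000 (length 3)
Average length = Σ p(s) × length(s) = 2.5000 bits


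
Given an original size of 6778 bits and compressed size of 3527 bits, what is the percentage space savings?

Space savings = (1 - Compressed/Original) × 100%
= (1 - 3527/6778) × 100%
= 47.96%


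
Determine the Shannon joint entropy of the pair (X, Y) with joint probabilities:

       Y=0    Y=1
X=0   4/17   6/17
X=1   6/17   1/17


H(X,Y) = -Σ p(x,y) log₂ p(x,y)
  p(0,0)=4/17: -0.2353 × log₂(0.2353) = 0.4912
  p(0,1)=6/17: -0.3529 × log₂(0.3529) = 0.5303
  p(1,0)=6/17: -0.3529 × log₂(0.3529) = 0.5303
  p(1,1)=1/17: -0.0588 × log₂(0.0588) = 0.2404
H(X,Y) = 1.7922 bits


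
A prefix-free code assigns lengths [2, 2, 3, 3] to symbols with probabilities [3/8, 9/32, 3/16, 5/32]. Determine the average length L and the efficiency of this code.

Average length L = Σ p_i × l_i = 2.3438 bits
Entropy H = 1.9166 bits
Efficiency η = H/L × 100% = 81.78%


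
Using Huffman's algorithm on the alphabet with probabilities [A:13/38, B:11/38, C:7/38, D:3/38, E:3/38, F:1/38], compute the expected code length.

Huffman tree construction:
Combine smallest probabilities repeatedly
Resulting codes:
  A: 11 (length 2)
  B: 10 (length 2)
  C: 00 (length 2)
  D: 0111 (length 4)
  E: 010 (length 3)
  F: 0110 (length 4)
Average length = Σ p(s) × length(s) = 2.2895 bits


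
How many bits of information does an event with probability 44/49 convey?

Information content I(x) = -log₂(p(x))
I = -log₂(44/49) = -log₂(0.8980)
I = 0.1553 bits


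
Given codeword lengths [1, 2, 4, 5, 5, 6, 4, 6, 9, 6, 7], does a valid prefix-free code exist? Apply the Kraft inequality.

Kraft inequality: Σ 2^(-l_i) ≤ 1 for prefix-free code
Calculating: 2^(-1) + 2^(-2) + 2^(-4) + 2^(-5) + 2^(-5) + 2^(-6) + 2^(-4) + 2^(-6) + 2^(-9) + 2^(-6) + 2^(-7)
= 0.5 + 0.25 + 0.0625 + 0.03125 + 0.03125 + 0.015625 + 0.0625 + 0.015625 + 0.001953125 + 0.015625 + 0.0078125
= 0.9941
Since 0.9941 ≤ 1, prefix-free code exists


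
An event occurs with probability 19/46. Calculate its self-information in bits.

Information content I(x) = -log₂(p(x))
I = -log₂(19/46) = -log₂(0.4130)
I = 1.2756 bits


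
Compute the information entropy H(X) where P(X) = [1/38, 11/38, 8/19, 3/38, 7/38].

H(X) = -Σ p(x) log₂ p(x)
  -1/38 × log₂(1/38) = 0.1381
  -11/38 × log₂(11/38) = 0.5177
  -8/19 × log₂(8/19) = 0.5254
  -3/38 × log₂(3/38) = 0.2892
  -7/38 × log₂(7/38) = 0.4496
H(X) = 1.9200 bits


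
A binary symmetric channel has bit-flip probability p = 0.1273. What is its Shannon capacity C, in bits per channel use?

For BSC with error probability p:
C = 1 - H(p) where H(p) is binary entropy
H(0.1273) = -0.1273 × log₂(0.1273) - 0.8727 × log₂(0.8727)
H(p) = 0.5500
C = 1 - 0.5500 = 0.4500 bits/use


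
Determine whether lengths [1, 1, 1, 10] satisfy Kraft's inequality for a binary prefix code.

Kraft inequality: Σ 2^(-l_i) ≤ 1 for prefix-free code
Calculating: 2^(-1) + 2^(-1) + 2^(-1) + 2^(-10)
= 0.5 + 0.5 + 0.5 + 0.0009765625
= 1.5010
Since 1.5010 > 1, prefix-free code does not exist


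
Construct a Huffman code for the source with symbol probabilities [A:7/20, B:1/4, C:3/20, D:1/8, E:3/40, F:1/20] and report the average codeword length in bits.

Huffman tree construction:
Combine smallest probabilities repeatedly
Resulting codes:
  A: 11 (length 2)
  B: 01 (length 2)
  C: 00 (length 2)
  D: 100 (length 3)
  E: 1011 (length 4)
  F: 1010 (length 4)
Average length = Σ p(s) × length(s) = 2.3750 bits


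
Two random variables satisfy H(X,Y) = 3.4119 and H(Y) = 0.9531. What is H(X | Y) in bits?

Chain rule: H(X,Y) = H(X|Y) + H(Y)
H(X|Y) = H(X,Y) - H(Y) = 3.4119 - 0.9531 = 2.4588 bits


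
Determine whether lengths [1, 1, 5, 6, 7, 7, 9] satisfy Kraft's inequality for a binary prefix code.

Kraft inequality: Σ 2^(-l_i) ≤ 1 for prefix-free code
Calculating: 2^(-1) + 2^(-1) + 2^(-5) + 2^(-6) + 2^(-7) + 2^(-7) + 2^(-9)
= 0.5 + 0.5 + 0.03125 + 0.015625 + 0.0078125 + 0.0078125 + 0.001953125
= 1.0645
Since 1.0645 > 1, prefix-free code does not exist


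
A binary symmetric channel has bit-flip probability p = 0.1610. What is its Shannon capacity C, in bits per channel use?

For BSC with error probability p:
C = 1 - H(p) where H(p) is binary entropy
H(0.1610) = -0.1610 × log₂(0.1610) - 0.8390 × log₂(0.8390)
H(p) = 0.6367
C = 1 - 0.6367 = 0.3633 bits/use


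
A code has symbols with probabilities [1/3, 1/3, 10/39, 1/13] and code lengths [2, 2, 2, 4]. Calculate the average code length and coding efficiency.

Average length L = Σ p_i × l_i = 2.1538 bits
Entropy H = 1.8447 bits
Efficiency η = H/L × 100% = 85.65%


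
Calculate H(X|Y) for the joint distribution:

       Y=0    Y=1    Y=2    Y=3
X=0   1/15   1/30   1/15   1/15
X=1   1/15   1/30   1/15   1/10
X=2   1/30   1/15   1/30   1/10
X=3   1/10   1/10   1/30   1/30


H(X|Y) = Σ_y p(y) H(X|Y=y)
  p(Y=0) = 4/15, H(X|Y=0) = 1.9056
  p(Y=1) = 7/30, H(X|Y=1) = 1.8424
  p(Y=2) = 1/5, H(X|Y=2) = 1.9183
  p(Y=3) = 3/10, H(X|Y=3) = 1.8911
H(X|Y) = 0.2667×1.9056 + 0.2333×1.8424 + 0.2000×1.9183 + 0.3000×1.8911 = 1.8890 bits


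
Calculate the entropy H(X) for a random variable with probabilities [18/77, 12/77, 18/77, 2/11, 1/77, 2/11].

H(X) = -Σ p(x) log₂ p(x)
  -18/77 × log₂(18/77) = 0.4902
  -12/77 × log₂(12/77) = 0.4179
  -18/77 × log₂(18/77) = 0.4902
  -2/11 × log₂(2/11) = 0.4472
  -1/77 × log₂(1/77) = 0.0814
  -2/11 × log₂(2/11) = 0.4472
H(X) = 2.3740 bits


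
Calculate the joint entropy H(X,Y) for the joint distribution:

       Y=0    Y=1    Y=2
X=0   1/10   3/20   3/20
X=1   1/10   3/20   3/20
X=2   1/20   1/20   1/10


H(X,Y) = -Σ p(x,y) log₂ p(x,y)
  p(0,0)=1/10: -0.1000 × log₂(0.1000) = 0.3322
  p(0,1)=3/20: -0.1500 × log₂(0.1500) = 0.4105
  p(0,2)=3/20: -0.1500 × log₂(0.1500) = 0.4105
  p(1,0)=1/10: -0.1000 × log₂(0.1000) = 0.3322
  p(1,1)=3/20: -0.1500 × log₂(0.1500) = 0.4105
  p(1,2)=3/20: -0.1500 × log₂(0.1500) = 0.4105
  p(2,0)=1/20: -0.0500 × log₂(0.0500) = 0.2161
  p(2,1)=1/20: -0.0500 × log₂(0.0500) = 0.2161
  p(2,2)=1/10: -0.1000 × log₂(0.1000) = 0.3322
H(X,Y) = 3.0710 bits


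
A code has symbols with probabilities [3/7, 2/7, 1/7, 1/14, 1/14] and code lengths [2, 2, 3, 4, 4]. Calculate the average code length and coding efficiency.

Average length L = Σ p_i × l_i = 2.4286 bits
Entropy H = 1.9852 bits
Efficiency η = H/L × 100% = 81.74%


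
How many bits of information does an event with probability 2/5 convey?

Information content I(x) = -log₂(p(x))
I = -log₂(2/5) = -log₂(0.4000)
I = 1.3219 bits


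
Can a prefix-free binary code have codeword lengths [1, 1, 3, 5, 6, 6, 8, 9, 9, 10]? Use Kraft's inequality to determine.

Kraft inequality: Σ 2^(-l_i) ≤ 1 for prefix-free code
Calculating: 2^(-1) + 2^(-1) + 2^(-3) + 2^(-5) + 2^(-6) + 2^(-6) + 2^(-8) + 2^(-9) + 2^(-9) + 2^(-10)
= 0.5 + 0.5 + 0.125 + 0.03125 + 0.015625 + 0.015625 + 0.00390625 + 0.001953125 + 0.001953125 + 0.0009765625
= 1.1963
Since 1.1963 > 1, prefix-free code does not exist


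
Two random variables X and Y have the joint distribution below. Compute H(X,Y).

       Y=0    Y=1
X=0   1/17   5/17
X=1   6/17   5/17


H(X,Y) = -Σ p(x,y) log₂ p(x,y)
  p(0,0)=1/17: -0.0588 × log₂(0.0588) = 0.2404
  p(0,1)=5/17: -0.2941 × log₂(0.2941) = 0.5193
  p(1,0)=6/17: -0.3529 × log₂(0.3529) = 0.5303
  p(1,1)=5/17: -0.2941 × log₂(0.2941) = 0.5193
H(X,Y) = 1.8093 bits


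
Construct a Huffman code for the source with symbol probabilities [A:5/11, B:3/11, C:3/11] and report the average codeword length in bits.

Huffman tree construction:
Combine smallest probabilities repeatedly
Resulting codes:
  A: 0 (length 1)
  B: 10 (length 2)
  C: 11 (length 2)
Average length = Σ p(s) × length(s) = 1.5455 bits


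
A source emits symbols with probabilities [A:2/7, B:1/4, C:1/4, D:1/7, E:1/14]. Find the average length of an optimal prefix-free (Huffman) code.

Huffman tree construction:
Combine smallest probabilities repeatedly
Resulting codes:
  A: 11 (length 2)
  B: 01 (length 2)
  C: 10 (length 2)
  D: 001 (length 3)
  E: 000 (length 3)
Average length = Σ p(s) × length(s) = 2.2143 bits


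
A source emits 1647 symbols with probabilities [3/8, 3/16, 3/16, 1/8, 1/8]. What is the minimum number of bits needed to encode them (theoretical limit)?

Entropy H = 2.1863 bits/symbol
Minimum bits = H × n = 2.1863 × 1647
= 3600.80 bits


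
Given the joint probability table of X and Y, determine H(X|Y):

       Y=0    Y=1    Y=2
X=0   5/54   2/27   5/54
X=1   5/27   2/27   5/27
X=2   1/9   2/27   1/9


H(X|Y) = Σ_y p(y) H(X|Y=y)
  p(Y=0) = 7/18, H(X|Y=0) = 1.5190
  p(Y=1) = 2/9, H(X|Y=1) = 1.5850
  p(Y=2) = 7/18, H(X|Y=2) = 1.5190
H(X|Y) = 0.3889×1.5190 + 0.2222×1.5850 + 0.3889×1.5190 = 1.5337 bits


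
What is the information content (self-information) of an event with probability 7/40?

Information content I(x) = -log₂(p(x))
I = -log₂(7/40) = -log₂(0.1750)
I = 2.5146 bits


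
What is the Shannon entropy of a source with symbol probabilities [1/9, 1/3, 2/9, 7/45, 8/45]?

H(X) = -Σ p(x) log₂ p(x)
  -1/9 × log₂(1/9) = 0.3522
  -1/3 × log₂(1/3) = 0.5283
  -2/9 × log₂(2/9) = 0.4822
  -7/45 × log₂(7/45) = 0.4176
  -8/45 × log₂(8/45) = 0.4430
H(X) = 2.2233 bits


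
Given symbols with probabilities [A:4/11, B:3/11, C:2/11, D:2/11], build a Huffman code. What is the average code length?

Huffman tree construction:
Combine smallest probabilities repeatedly
Resulting codes:
  A: 11 (length 2)
  B: 10 (length 2)
  C: 00 (length 2)
  D: 01 (length 2)
Average length = Σ p(s) × length(s) = 2.0000 bits


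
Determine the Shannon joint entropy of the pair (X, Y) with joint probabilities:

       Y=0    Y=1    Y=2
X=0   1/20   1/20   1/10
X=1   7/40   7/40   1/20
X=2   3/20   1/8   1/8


H(X,Y) = -Σ p(x,y) log₂ p(x,y)
  p(0,0)=1/20: -0.0500 × log₂(0.0500) = 0.2161
  p(0,1)=1/20: -0.0500 × log₂(0.0500) = 0.2161
  p(0,2)=1/10: -0.1000 × log₂(0.1000) = 0.3322
  p(1,0)=7/40: -0.1750 × log₂(0.1750) = 0.4401
  p(1,1)=7/40: -0.1750 × log₂(0.1750) = 0.4401
  p(1,2)=1/20: -0.0500 × log₂(0.0500) = 0.2161
  p(2,0)=3/20: -0.1500 × log₂(0.1500) = 0.4105
  p(2,1)=1/8: -0.1250 × log₂(0.1250) = 0.3750
  p(2,2)=1/8: -0.1250 × log₂(0.1250) = 0.3750
H(X,Y) = 3.0211 bits


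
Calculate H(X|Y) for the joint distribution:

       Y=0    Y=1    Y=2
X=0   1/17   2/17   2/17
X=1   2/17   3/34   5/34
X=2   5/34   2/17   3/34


H(X|Y) = Σ_y p(y) H(X|Y=y)
  p(Y=0) = 11/34, H(X|Y=0) = 1.4949
  p(Y=1) = 11/34, H(X|Y=1) = 1.5726
  p(Y=2) = 6/17, H(X|Y=2) = 1.5546
H(X|Y) = 0.3235×1.4949 + 0.3235×1.5726 + 0.3529×1.5546 = 1.5411 bits


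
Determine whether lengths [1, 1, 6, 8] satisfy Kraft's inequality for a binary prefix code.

Kraft inequality: Σ 2^(-l_i) ≤ 1 for prefix-free code
Calculating: 2^(-1) + 2^(-1) + 2^(-6) + 2^(-8)
= 0.5 + 0.5 + 0.015625 + 0.00390625
= 1.0195
Since 1.0195 > 1, prefix-free code does not exist
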